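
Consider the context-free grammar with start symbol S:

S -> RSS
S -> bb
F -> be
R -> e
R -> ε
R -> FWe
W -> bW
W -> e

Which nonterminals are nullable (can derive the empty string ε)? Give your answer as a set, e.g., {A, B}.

{R}

Directly nullable (have an ε-rule): {R}.
Not nullable: F, S, W — each has a terminal in every rule's right-hand side or depends on a non-nullable symbol.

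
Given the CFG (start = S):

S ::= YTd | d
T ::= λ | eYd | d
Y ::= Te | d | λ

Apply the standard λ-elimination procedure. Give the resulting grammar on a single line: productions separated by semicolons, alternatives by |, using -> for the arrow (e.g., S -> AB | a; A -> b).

Nullable set: {T, Y}.
S -> YTd: Y, T nullable, giving Td | YTd | Yd | d.
Drop T -> λ.
T -> eYd: Y nullable, giving eYd | ed.
Drop Y -> λ.
Y -> Te: T nullable, giving Te | e.
Unchanged (no nullable symbols): S -> d; T -> d; Y -> d.

S -> d | Td | Yd | YTd; T -> d | ed | eYd; Y -> d | e | Te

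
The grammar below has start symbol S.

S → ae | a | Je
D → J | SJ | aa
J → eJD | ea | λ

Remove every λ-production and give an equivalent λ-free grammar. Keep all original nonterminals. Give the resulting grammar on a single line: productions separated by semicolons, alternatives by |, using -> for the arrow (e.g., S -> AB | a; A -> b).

S -> a | e | Je | ae; D -> J | S | SJ | aa; J -> e | eD | eJ | ea | eJD

Nullable set: {D, J}.
S -> Je: J nullable, giving Je | e.
D -> J: J nullable, giving J.
D -> SJ: J nullable, giving S | SJ.
Drop J -> λ.
J -> eJD: J, D nullable, giving e | eD | eJ | eJD.
Unchanged (no nullable symbols): S -> a; S -> ae; D -> aa; J -> ea.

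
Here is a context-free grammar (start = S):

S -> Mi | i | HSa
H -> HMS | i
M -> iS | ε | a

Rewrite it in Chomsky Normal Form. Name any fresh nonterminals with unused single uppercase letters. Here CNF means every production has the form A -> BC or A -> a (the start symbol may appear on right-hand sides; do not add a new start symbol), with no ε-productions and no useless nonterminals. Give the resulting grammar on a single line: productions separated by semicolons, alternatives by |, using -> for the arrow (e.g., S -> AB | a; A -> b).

S -> i | HD | MA; A -> i; B -> a; C -> MS; D -> SB; H -> i | HC | HS; M -> a | AS

Nullable: {M}; after ε-elimination: S -> i | Mi | HSa; H -> i | HS | HMS; M -> a | iS.
No unit productions to eliminate.
TERM: introduce B -> a, A -> i and substitute in every rule of length ≥2.
BIN: H -> HMS becomes H -> HC, C -> MS; S -> HSB becomes S -> HD, D -> SB.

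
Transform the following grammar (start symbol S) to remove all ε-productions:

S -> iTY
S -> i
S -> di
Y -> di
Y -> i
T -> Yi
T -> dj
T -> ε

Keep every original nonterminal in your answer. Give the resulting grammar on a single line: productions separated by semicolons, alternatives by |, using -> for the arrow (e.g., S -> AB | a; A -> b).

Nullable set: {T}.
S -> iTY: T nullable, giving iTY | iY.
Drop T -> ε.
Unchanged (no nullable symbols): S -> di; S -> i; T -> Yi; T -> dj; Y -> di; Y -> i.

S -> i | di | iY | iTY; T -> Yi | dj; Y -> i | di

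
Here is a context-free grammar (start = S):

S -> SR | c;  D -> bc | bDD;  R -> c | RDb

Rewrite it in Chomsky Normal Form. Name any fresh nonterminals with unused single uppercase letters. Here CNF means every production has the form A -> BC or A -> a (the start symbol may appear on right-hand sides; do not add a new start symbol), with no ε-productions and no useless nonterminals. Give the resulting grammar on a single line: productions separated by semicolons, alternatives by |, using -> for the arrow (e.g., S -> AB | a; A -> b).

S -> c | SR; A -> b; B -> c; C -> DD; D -> AB | AC; E -> DA; R -> c | RE

No ε-productions.
No unit productions to eliminate.
TERM: introduce A -> b, B -> c and substitute in every rule of length ≥2.
BIN: D -> ADD becomes D -> AC, C -> DD; R -> RDA becomes R -> RE, E -> DA.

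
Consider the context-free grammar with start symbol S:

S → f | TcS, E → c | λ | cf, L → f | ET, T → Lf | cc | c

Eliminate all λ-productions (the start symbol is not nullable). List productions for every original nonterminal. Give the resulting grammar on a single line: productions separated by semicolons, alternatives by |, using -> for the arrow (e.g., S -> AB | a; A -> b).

Nullable set: {E}.
Drop E -> λ.
L -> ET: E nullable, giving ET | T.
Unchanged (no nullable symbols): S -> TcS; S -> f; E -> c; E -> cf; L -> f; T -> Lf; T -> c; T -> cc.

S -> f | TcS; E -> c | cf; L -> T | f | ET; T -> c | Lf | cc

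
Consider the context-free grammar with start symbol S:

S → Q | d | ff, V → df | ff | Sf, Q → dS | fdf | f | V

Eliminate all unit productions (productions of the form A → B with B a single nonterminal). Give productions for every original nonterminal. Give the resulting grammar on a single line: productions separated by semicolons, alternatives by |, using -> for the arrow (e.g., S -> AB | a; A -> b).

Unit productions: Q->V, S->Q.
Unit pairs (A ⇒* B via units): (Q,V), (S,Q), (S,V).
S: inherits non-unit rules of {Q, S, V} → Sf | d | dS | df | f | fdf | ff.
Q: inherits non-unit rules of {Q, V} → Sf | dS | df | f | fdf | ff.
V: inherits non-unit rules of {V} → Sf | df | ff.

S -> d | f | Sf | dS | df | ff | fdf; Q -> f | Sf | dS | df | ff | fdf; V -> Sf | df | ff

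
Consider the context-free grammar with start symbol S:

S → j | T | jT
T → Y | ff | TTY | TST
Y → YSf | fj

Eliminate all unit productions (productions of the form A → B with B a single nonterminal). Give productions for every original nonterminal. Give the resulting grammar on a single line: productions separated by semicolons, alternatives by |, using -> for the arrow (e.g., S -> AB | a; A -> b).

S -> j | ff | fj | jT | TST | TTY | YSf; T -> ff | fj | TST | TTY | YSf; Y -> fj | YSf

Unit productions: S->T, T->Y.
Unit pairs (A ⇒* B via units): (S,T), (S,Y), (T,Y).
S: inherits non-unit rules of {S, T, Y} → TST | TTY | YSf | ff | fj | j | jT.
T: inherits non-unit rules of {T, Y} → TST | TTY | YSf | ff | fj.
Y: inherits non-unit rules of {Y} → YSf | fj.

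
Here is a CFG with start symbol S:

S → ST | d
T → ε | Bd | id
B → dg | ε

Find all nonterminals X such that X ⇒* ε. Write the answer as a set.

{B, T}

Directly nullable (have an ε-rule): {B, T}.
Not nullable: S — each has a terminal in every rule's right-hand side or depends on a non-nullable symbol.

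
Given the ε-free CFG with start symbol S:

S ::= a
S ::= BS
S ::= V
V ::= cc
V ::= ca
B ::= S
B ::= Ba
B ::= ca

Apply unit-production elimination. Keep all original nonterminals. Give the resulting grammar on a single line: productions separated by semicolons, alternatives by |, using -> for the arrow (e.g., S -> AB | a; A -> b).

Unit productions: B->S, S->V.
Unit pairs (A ⇒* B via units): (B,S), (B,V), (S,V).
S: inherits non-unit rules of {S, V} → BS | a | ca | cc.
B: inherits non-unit rules of {B, S, V} → BS | Ba | a | ca | cc.
V: inherits non-unit rules of {V} → ca | cc.

S -> a | BS | ca | cc; B -> a | BS | Ba | ca | cc; V -> ca | cc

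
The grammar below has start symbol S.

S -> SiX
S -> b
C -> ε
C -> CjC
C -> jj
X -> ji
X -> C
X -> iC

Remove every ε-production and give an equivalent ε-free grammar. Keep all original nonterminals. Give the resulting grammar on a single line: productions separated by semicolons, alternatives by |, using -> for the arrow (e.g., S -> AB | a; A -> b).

S -> b | Si | SiX; C -> j | Cj | jC | jj | CjC; X -> C | i | iC | ji

Nullable set: {C, X}.
S -> SiX: X nullable, giving Si | SiX.
Drop C -> ε.
C -> CjC: C, C nullable, giving Cj | CjC | j | jC.
X -> C: C nullable, giving C.
X -> iC: C nullable, giving i | iC.
Unchanged (no nullable symbols): S -> b; C -> jj; X -> ji.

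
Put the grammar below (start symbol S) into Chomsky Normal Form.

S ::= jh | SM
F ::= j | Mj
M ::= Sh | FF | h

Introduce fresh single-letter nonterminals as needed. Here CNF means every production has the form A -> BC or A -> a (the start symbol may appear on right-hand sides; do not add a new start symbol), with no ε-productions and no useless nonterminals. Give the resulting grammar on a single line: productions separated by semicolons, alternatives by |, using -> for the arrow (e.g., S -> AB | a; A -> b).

No ε-productions.
No unit productions to eliminate.
TERM: introduce B -> h, A -> j and substitute in every rule of length ≥2.

S -> AB | SM; A -> j; B -> h; F -> j | MA; M -> h | FF | SB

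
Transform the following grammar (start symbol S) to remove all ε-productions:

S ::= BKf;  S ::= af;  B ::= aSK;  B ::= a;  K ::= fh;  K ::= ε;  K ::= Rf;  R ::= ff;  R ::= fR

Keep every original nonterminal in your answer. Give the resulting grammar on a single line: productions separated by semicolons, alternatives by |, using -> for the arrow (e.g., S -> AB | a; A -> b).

Nullable set: {K}.
S -> BKf: K nullable, giving BKf | Bf.
B -> aSK: K nullable, giving aS | aSK.
Drop K -> ε.
Unchanged (no nullable symbols): S -> af; B -> a; K -> Rf; K -> fh; R -> fR; R -> ff.

S -> Bf | af | BKf; B -> a | aS | aSK; K -> Rf | fh; R -> fR | ff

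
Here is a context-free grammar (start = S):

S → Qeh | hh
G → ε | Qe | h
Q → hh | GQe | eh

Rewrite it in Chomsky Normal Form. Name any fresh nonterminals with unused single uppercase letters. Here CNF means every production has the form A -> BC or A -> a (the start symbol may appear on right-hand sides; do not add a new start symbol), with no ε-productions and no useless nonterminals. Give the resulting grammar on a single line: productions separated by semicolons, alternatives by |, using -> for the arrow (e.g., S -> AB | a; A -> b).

S -> BB | QD; A -> e; B -> h; C -> QA; D -> AB; G -> h | QA; Q -> AB | BB | GC | QA

Nullable: {G}; after ε-elimination: S -> hh | Qeh; G -> h | Qe; Q -> Qe | eh | hh | GQe.
No unit productions to eliminate.
TERM: introduce A -> e, B -> h and substitute in every rule of length ≥2.
BIN: Q -> GQA becomes Q -> GC, C -> QA; S -> QAB becomes S -> QD, D -> AB.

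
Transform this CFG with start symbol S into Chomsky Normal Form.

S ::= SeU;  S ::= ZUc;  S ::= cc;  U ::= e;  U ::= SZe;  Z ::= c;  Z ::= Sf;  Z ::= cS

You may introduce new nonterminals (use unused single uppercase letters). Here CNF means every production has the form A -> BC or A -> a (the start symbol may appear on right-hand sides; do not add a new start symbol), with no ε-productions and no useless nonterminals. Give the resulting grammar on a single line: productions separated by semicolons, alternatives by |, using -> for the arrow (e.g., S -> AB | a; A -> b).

No ε-productions.
No unit productions to eliminate.
TERM: introduce B -> c, A -> e, C -> f and substitute in every rule of length ≥2.
BIN: S -> SAU becomes S -> SD, D -> AU; S -> ZUB becomes S -> ZE, E -> UB; U -> SZA becomes U -> SF, F -> ZA.

S -> BB | SD | ZE; A -> e; B -> c; C -> f; D -> AU; E -> UB; F -> ZA; U -> e | SF; Z -> c | BS | SC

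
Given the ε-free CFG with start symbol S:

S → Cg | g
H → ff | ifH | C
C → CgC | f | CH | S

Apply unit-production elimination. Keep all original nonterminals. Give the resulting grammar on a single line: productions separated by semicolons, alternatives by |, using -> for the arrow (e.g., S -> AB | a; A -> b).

S -> g | Cg; C -> f | g | CH | Cg | CgC; H -> f | g | CH | Cg | ff | CgC | ifH

Unit productions: C->S, H->C.
Unit pairs (A ⇒* B via units): (C,S), (H,C), (H,S).
S: inherits non-unit rules of {S} → Cg | g.
C: inherits non-unit rules of {C, S} → CH | Cg | CgC | f | g.
H: inherits non-unit rules of {C, H, S} → CH | Cg | CgC | f | ff | g | ifH.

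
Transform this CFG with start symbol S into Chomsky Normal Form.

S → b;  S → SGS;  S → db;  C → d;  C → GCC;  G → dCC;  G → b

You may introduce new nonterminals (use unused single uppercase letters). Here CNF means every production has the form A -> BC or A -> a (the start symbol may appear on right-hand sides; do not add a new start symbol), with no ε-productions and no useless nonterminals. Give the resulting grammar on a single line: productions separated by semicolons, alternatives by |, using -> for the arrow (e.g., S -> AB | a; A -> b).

No ε-productions.
No unit productions to eliminate.
TERM: introduce B -> b, A -> d and substitute in every rule of length ≥2.
BIN: C -> GCC becomes C -> GD, D -> CC; G -> ACC becomes G -> AE, E -> CC; S -> SGS becomes S -> SF, F -> GS.

S -> b | AB | SF; A -> d; B -> b; C -> d | GD; D -> CC; E -> CC; F -> GS; G -> b | AE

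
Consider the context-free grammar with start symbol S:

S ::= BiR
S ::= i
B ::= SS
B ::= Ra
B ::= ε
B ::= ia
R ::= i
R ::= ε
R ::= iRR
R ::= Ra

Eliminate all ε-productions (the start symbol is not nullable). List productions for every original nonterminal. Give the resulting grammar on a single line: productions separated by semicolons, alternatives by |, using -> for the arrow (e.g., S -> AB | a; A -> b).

S -> i | Bi | iR | BiR; B -> a | Ra | SS | ia; R -> a | i | Ra | iR | iRR

Nullable set: {B, R}.
S -> BiR: B, R nullable, giving Bi | BiR | i | iR.
Drop B -> ε.
B -> Ra: R nullable, giving Ra | a.
Drop R -> ε.
R -> Ra: R nullable, giving Ra | a.
R -> iRR: R, R nullable, giving i | iR | iRR.
Unchanged (no nullable symbols): S -> i; B -> SS; B -> ia; R -> i.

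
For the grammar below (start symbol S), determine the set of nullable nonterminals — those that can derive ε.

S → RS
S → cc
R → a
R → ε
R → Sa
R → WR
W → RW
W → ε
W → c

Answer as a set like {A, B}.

{R, W}

Directly nullable (have an ε-rule): {R, W}.
Not nullable: S — each has a terminal in every rule's right-hand side or depends on a non-nullable symbol.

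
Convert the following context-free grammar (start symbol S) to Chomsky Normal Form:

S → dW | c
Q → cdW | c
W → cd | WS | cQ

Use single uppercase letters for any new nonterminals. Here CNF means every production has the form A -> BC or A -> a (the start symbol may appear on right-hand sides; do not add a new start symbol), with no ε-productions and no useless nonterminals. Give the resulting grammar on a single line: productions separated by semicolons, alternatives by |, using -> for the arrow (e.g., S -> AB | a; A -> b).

S -> c | BW; A -> c; B -> d; C -> BW; Q -> c | AC; W -> AB | AQ | WS

No ε-productions.
No unit productions to eliminate.
TERM: introduce A -> c, B -> d and substitute in every rule of length ≥2.
BIN: Q -> ABW becomes Q -> AC, C -> BW.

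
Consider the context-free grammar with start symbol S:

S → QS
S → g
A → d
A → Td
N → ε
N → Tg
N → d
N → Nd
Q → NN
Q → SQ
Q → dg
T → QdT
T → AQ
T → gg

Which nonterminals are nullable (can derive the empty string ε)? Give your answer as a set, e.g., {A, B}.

{N, Q}

Directly nullable (have an ε-rule): {N}.
Q is nullable via Q -> NN (every symbol on the right is already known nullable).
Not nullable: A, S, T — each has a terminal in every rule's right-hand side or depends on a non-nullable symbol.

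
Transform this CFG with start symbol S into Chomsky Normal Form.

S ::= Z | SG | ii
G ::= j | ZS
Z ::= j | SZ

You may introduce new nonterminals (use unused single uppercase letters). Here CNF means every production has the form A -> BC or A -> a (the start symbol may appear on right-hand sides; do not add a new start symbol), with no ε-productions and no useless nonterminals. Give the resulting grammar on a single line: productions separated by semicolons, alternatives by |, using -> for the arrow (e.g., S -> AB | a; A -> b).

No ε-productions.
After unit-elimination: S -> j | SG | SZ | ii; G -> j | ZS; Z -> j | SZ.
TERM: introduce A -> i and substitute in every rule of length ≥2.

S -> j | AA | SG | SZ; A -> i; G -> j | ZS; Z -> j | SZ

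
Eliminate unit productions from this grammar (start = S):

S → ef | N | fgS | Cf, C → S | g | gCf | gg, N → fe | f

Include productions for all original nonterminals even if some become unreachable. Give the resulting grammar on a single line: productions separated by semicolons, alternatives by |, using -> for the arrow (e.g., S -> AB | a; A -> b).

S -> f | Cf | ef | fe | fgS; C -> f | g | Cf | ef | fe | gg | fgS | gCf; N -> f | fe

Unit productions: C->S, S->N.
Unit pairs (A ⇒* B via units): (C,N), (C,S), (S,N).
S: inherits non-unit rules of {N, S} → Cf | ef | f | fe | fgS.
C: inherits non-unit rules of {C, N, S} → Cf | ef | f | fe | fgS | g | gCf | gg.
N: inherits non-unit rules of {N} → f | fe.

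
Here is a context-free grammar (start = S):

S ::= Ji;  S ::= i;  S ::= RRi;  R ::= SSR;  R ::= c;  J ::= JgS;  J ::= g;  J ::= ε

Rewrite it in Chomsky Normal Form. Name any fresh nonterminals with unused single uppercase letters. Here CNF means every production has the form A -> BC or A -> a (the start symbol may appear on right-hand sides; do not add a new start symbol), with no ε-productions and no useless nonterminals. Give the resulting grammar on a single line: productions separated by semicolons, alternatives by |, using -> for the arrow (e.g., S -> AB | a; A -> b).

Nullable: {J}; after ε-elimination: S -> i | Ji | RRi; J -> g | gS | JgS; R -> c | SSR.
No unit productions to eliminate.
TERM: introduce A -> g, B -> i and substitute in every rule of length ≥2.
BIN: J -> JAS becomes J -> JC, C -> AS; R -> SSR becomes R -> SD, D -> SR; S -> RRB becomes S -> RE, E -> RB.

S -> i | JB | RE; A -> g; B -> i; C -> AS; D -> SR; E -> RB; J -> g | AS | JC; R -> c | SD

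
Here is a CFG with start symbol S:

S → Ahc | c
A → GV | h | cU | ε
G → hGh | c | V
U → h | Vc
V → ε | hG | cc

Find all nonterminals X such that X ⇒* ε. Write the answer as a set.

{A, G, V}

Directly nullable (have an ε-rule): {A, V}.
G is nullable via G -> V (every symbol on the right is already known nullable).
Not nullable: S, U — each has a terminal in every rule's right-hand side or depends on a non-nullable symbol.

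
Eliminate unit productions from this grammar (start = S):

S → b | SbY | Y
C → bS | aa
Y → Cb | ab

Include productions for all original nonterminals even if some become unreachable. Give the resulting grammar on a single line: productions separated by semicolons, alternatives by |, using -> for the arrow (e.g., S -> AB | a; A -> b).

S -> b | Cb | ab | SbY; C -> aa | bS; Y -> Cb | ab

Unit productions: S->Y.
Unit pairs (A ⇒* B via units): (S,Y).
S: inherits non-unit rules of {S, Y} → Cb | SbY | ab | b.
C: inherits non-unit rules of {C} → aa | bS.
Y: inherits non-unit rules of {Y} → Cb | ab.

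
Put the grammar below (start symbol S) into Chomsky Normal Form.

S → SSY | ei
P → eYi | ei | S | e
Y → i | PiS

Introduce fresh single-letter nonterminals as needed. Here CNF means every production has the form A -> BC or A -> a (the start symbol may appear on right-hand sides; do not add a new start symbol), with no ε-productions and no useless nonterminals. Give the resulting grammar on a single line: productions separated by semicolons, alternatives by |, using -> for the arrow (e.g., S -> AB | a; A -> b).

No ε-productions.
After unit-elimination: S -> ei | SSY; P -> e | ei | SSY | eYi; Y -> i | PiS.
TERM: introduce A -> e, B -> i and substitute in every rule of length ≥2.
BIN: P -> AYB becomes P -> AC, C -> YB; P -> SSY becomes P -> SD, D -> SY; S -> SSY becomes S -> SE, E -> SY; Y -> PBS becomes Y -> PF, F -> BS.

S -> AB | SE; A -> e; B -> i; C -> YB; D -> SY; E -> SY; F -> BS; P -> e | AB | AC | SD; Y -> i | PF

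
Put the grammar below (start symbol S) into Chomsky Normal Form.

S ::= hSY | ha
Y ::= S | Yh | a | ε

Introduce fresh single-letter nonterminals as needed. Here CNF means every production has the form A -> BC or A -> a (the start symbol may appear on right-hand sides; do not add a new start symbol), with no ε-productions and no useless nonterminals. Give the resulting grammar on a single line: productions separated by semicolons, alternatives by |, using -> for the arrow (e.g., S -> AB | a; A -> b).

Nullable: {Y}; after ε-elimination: S -> hS | ha | hSY; Y -> S | a | h | Yh.
After unit-elimination: S -> hS | ha | hSY; Y -> a | h | Yh | hS | ha | hSY.
TERM: introduce B -> a, A -> h and substitute in every rule of length ≥2.
BIN: S -> ASY becomes S -> AC, C -> SY; Y -> ASY becomes Y -> AD, D -> SY.

S -> AB | AC | AS; A -> h; B -> a; C -> SY; D -> SY; Y -> a | h | AB | AD | AS | YA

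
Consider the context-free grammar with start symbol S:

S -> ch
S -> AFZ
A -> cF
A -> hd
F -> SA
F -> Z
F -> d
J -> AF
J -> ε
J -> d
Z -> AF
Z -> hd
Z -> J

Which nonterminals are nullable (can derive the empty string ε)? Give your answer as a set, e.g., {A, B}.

{F, J, Z}

Directly nullable (have an ε-rule): {J}.
Z is nullable via Z -> J (every symbol on the right is already known nullable).
F is nullable via F -> Z (every symbol on the right is already known nullable).
Not nullable: A, S — each has a terminal in every rule's right-hand side or depends on a non-nullable symbol.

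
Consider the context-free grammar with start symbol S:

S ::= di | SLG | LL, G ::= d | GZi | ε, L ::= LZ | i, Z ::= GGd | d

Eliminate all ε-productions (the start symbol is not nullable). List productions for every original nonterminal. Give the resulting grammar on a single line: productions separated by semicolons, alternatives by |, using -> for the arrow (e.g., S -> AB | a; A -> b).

Nullable set: {G}.
S -> SLG: G nullable, giving SL | SLG.
Drop G -> ε.
G -> GZi: G nullable, giving GZi | Zi.
Z -> GGd: G, G nullable, giving GGd | Gd | d.
Unchanged (no nullable symbols): S -> LL; S -> di; G -> d; L -> LZ; L -> i; Z -> d.

S -> LL | SL | di | SLG; G -> d | Zi | GZi; L -> i | LZ; Z -> d | Gd | GGd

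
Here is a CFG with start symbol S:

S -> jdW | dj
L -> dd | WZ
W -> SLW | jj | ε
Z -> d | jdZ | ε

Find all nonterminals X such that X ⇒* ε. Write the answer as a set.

{L, W, Z}

Directly nullable (have an ε-rule): {W, Z}.
L is nullable via L -> WZ (every symbol on the right is already known nullable).
Not nullable: S — each has a terminal in every rule's right-hand side or depends on a non-nullable symbol.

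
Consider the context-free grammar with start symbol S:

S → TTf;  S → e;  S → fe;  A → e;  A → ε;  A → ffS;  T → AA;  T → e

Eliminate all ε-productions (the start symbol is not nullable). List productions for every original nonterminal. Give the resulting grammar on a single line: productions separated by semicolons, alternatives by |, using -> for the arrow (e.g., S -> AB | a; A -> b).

S -> e | f | Tf | fe | TTf; A -> e | ffS; T -> A | e | AA

Nullable set: {A, T}.
S -> TTf: T, T nullable, giving TTf | Tf | f.
Drop A -> ε.
T -> AA: A, A nullable, giving A | AA.
Unchanged (no nullable symbols): S -> e; S -> fe; A -> e; A -> ffS; T -> e.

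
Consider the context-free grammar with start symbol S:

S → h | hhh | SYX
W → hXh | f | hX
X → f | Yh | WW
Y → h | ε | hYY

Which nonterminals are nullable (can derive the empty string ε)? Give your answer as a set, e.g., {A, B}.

{Y}

Directly nullable (have an ε-rule): {Y}.
Not nullable: S, W, X — each has a terminal in every rule's right-hand side or depends on a non-nullable symbol.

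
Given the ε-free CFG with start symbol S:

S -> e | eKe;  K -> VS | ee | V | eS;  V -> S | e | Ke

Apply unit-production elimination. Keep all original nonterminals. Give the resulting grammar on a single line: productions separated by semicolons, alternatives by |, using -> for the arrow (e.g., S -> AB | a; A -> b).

S -> e | eKe; K -> e | Ke | VS | eS | ee | eKe; V -> e | Ke | eKe

Unit productions: K->V, V->S.
Unit pairs (A ⇒* B via units): (K,S), (K,V), (V,S).
S: inherits non-unit rules of {S} → e | eKe.
K: inherits non-unit rules of {K, S, V} → Ke | VS | e | eKe | eS | ee.
V: inherits non-unit rules of {S, V} → Ke | e | eKe.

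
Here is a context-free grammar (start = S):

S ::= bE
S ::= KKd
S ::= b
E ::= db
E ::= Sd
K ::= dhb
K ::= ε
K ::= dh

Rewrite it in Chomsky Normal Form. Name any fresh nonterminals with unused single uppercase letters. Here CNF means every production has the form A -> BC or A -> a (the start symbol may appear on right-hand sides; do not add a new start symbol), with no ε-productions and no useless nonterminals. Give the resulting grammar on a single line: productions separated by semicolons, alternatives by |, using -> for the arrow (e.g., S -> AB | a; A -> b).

Nullable: {K}; after ε-elimination: S -> b | d | Kd | bE | KKd; E -> Sd | db; K -> dh | dhb.
No unit productions to eliminate.
TERM: introduce B -> b, A -> d, C -> h and substitute in every rule of length ≥2.
BIN: K -> ACB becomes K -> AD, D -> CB; S -> KKA becomes S -> KF, F -> KA.

S -> b | d | BE | KA | KF; A -> d; B -> b; C -> h; D -> CB; E -> AB | SA; F -> KA; K -> AC | AD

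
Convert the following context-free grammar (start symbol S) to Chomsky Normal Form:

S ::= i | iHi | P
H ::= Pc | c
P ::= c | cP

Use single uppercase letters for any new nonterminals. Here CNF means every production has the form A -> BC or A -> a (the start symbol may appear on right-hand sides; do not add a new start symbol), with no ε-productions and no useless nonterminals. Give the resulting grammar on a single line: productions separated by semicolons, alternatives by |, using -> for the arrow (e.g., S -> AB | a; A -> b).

No ε-productions.
After unit-elimination: S -> c | i | cP | iHi; H -> c | Pc; P -> c | cP.
TERM: introduce A -> c, B -> i and substitute in every rule of length ≥2.
BIN: S -> BHB becomes S -> BC, C -> HB.

S -> c | i | AP | BC; A -> c; B -> i; C -> HB; H -> c | PA; P -> c | AP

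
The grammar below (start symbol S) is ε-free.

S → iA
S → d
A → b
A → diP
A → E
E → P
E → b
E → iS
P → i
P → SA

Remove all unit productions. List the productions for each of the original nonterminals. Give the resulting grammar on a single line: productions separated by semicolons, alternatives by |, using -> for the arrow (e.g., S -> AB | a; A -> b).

S -> d | iA; A -> b | i | SA | iS | diP; E -> b | i | SA | iS; P -> i | SA

Unit productions: A->E, E->P.
Unit pairs (A ⇒* B via units): (A,E), (A,P), (E,P).
S: inherits non-unit rules of {S} → d | iA.
A: inherits non-unit rules of {A, E, P} → SA | b | diP | i | iS.
E: inherits non-unit rules of {E, P} → SA | b | i | iS.
P: inherits non-unit rules of {P} → SA | i.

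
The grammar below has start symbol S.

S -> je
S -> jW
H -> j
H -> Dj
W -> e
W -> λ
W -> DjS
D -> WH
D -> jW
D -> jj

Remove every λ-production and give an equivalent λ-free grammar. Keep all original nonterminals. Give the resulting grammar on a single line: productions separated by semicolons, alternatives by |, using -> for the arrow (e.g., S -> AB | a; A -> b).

S -> j | jW | je; D -> H | j | WH | jW | jj; H -> j | Dj; W -> e | DjS

Nullable set: {W}.
S -> jW: W nullable, giving j | jW.
D -> WH: W nullable, giving H | WH.
D -> jW: W nullable, giving j | jW.
Drop W -> λ.
Unchanged (no nullable symbols): S -> je; D -> jj; H -> Dj; H -> j; W -> DjS; W -> e.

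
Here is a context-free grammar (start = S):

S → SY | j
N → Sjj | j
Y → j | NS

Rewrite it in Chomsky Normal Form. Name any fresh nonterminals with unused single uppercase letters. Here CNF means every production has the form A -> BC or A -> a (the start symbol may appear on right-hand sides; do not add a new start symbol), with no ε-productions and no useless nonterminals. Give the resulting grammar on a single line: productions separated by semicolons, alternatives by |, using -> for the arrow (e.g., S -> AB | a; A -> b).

S -> j | SY; A -> j; B -> AA; N -> j | SB; Y -> j | NS

No ε-productions.
No unit productions to eliminate.
TERM: introduce A -> j and substitute in every rule of length ≥2.
BIN: N -> SAA becomes N -> SB, B -> AA.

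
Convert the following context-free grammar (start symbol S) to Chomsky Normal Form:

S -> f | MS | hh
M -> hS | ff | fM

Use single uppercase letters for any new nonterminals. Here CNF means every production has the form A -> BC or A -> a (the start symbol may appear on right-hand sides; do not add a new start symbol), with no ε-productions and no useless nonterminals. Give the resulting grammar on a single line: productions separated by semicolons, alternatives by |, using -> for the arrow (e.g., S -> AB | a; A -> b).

S -> f | BB | MS; A -> f; B -> h; M -> AA | AM | BS

No ε-productions.
No unit productions to eliminate.
TERM: introduce A -> f, B -> h and substitute in every rule of length ≥2.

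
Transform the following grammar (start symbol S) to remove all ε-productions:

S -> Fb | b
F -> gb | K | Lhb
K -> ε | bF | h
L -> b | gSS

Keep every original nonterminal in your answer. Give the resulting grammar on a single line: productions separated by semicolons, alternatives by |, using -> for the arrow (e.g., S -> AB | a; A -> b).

Nullable set: {F, K}.
S -> Fb: F nullable, giving Fb | b.
F -> K: K nullable, giving K.
Drop K -> ε.
K -> bF: F nullable, giving b | bF.
Unchanged (no nullable symbols): S -> b; F -> Lhb; F -> gb; K -> h; L -> b; L -> gSS.

S -> b | Fb; F -> K | gb | Lhb; K -> b | h | bF; L -> b | gSS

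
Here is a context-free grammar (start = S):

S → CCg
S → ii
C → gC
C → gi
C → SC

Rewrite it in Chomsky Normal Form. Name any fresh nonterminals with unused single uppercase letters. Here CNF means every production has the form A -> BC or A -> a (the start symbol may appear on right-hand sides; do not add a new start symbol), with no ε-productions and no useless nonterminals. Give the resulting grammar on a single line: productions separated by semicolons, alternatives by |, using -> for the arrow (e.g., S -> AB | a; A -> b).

S -> BB | CD; A -> g; B -> i; C -> AB | AC | SC; D -> CA

No ε-productions.
No unit productions to eliminate.
TERM: introduce A -> g, B -> i and substitute in every rule of length ≥2.
BIN: S -> CCA becomes S -> CD, D -> CA.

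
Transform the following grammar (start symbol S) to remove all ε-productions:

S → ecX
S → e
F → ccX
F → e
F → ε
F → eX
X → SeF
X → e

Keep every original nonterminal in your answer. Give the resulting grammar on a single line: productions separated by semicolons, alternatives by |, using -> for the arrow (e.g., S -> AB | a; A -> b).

Nullable set: {F}.
Drop F -> ε.
X -> SeF: F nullable, giving Se | SeF.
Unchanged (no nullable symbols): S -> e; S -> ecX; F -> ccX; F -> e; F -> eX; X -> e.

S -> e | ecX; F -> e | eX | ccX; X -> e | Se | SeF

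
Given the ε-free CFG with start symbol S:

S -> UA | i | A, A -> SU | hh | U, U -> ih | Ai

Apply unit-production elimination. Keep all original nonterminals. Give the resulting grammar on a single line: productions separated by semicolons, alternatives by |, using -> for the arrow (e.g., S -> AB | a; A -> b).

S -> i | Ai | SU | UA | hh | ih; A -> Ai | SU | hh | ih; U -> Ai | ih

Unit productions: A->U, S->A.
Unit pairs (A ⇒* B via units): (A,U), (S,A), (S,U).
S: inherits non-unit rules of {A, S, U} → Ai | SU | UA | hh | i | ih.
A: inherits non-unit rules of {A, U} → Ai | SU | hh | ih.
U: inherits non-unit rules of {U} → Ai | ih.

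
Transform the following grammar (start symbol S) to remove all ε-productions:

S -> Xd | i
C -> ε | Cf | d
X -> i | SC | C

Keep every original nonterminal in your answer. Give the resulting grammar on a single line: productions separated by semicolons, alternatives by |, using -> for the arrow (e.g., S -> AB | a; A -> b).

Nullable set: {C, X}.
S -> Xd: X nullable, giving Xd | d.
Drop C -> ε.
C -> Cf: C nullable, giving Cf | f.
X -> C: C nullable, giving C.
X -> SC: C nullable, giving S | SC.
Unchanged (no nullable symbols): S -> i; C -> d; X -> i.

S -> d | i | Xd; C -> d | f | Cf; X -> C | S | i | SC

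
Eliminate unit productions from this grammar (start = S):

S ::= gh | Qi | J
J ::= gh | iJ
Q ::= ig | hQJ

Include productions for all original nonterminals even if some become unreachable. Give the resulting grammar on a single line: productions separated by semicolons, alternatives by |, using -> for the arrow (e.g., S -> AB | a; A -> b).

S -> Qi | gh | iJ; J -> gh | iJ; Q -> ig | hQJ

Unit productions: S->J.
Unit pairs (A ⇒* B via units): (S,J).
S: inherits non-unit rules of {J, S} → Qi | gh | iJ.
J: inherits non-unit rules of {J} → gh | iJ.
Q: inherits non-unit rules of {Q} → hQJ | ig.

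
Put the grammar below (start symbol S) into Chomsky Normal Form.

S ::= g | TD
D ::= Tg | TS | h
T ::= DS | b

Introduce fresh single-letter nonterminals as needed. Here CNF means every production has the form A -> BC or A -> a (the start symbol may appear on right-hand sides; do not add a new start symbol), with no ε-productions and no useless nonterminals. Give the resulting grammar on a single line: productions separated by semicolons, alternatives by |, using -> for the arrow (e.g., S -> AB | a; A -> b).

No ε-productions.
No unit productions to eliminate.
TERM: introduce A -> g and substitute in every rule of length ≥2.

S -> g | TD; A -> g; D -> h | TA | TS; T -> b | DS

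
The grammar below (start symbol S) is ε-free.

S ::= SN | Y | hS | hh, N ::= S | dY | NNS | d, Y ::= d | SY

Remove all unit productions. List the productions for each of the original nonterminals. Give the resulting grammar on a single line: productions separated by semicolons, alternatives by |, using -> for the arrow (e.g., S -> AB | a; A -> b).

S -> d | SN | SY | hS | hh; N -> d | SN | SY | dY | hS | hh | NNS; Y -> d | SY

Unit productions: N->S, S->Y.
Unit pairs (A ⇒* B via units): (N,S), (N,Y), (S,Y).
S: inherits non-unit rules of {S, Y} → SN | SY | d | hS | hh.
N: inherits non-unit rules of {N, S, Y} → NNS | SN | SY | d | dY | hS | hh.
Y: inherits non-unit rules of {Y} → SY | d.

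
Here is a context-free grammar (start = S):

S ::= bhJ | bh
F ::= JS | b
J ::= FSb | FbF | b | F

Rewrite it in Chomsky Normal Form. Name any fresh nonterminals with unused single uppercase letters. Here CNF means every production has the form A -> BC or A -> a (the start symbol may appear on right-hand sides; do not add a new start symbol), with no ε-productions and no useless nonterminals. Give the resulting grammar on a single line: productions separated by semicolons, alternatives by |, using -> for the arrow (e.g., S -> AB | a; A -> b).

S -> AB | AE; A -> b; B -> h; C -> AF; D -> SA; E -> BJ; F -> b | JS; J -> b | FC | FD | JS

No ε-productions.
After unit-elimination: S -> bh | bhJ; F -> b | JS; J -> b | JS | FSb | FbF.
TERM: introduce A -> b, B -> h and substitute in every rule of length ≥2.
BIN: J -> FAF becomes J -> FC, C -> AF; J -> FSA becomes J -> FD, D -> SA; S -> ABJ becomes S -> AE, E -> BJ.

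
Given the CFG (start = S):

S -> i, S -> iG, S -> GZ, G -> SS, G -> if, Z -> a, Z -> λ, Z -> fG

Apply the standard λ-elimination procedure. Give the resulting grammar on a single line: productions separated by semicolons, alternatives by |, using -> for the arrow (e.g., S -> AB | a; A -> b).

Nullable set: {Z}.
S -> GZ: Z nullable, giving G | GZ.
Drop Z -> λ.
Unchanged (no nullable symbols): S -> i; S -> iG; G -> SS; G -> if; Z -> a; Z -> fG.

S -> G | i | GZ | iG; G -> SS | if; Z -> a | fG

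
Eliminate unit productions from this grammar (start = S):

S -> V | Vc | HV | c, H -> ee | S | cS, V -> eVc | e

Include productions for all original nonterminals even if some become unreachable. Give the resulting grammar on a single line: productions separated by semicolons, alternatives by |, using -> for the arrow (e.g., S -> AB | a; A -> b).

S -> c | e | HV | Vc | eVc; H -> c | e | HV | Vc | cS | ee | eVc; V -> e | eVc

Unit productions: H->S, S->V.
Unit pairs (A ⇒* B via units): (H,S), (H,V), (S,V).
S: inherits non-unit rules of {S, V} → HV | Vc | c | e | eVc.
H: inherits non-unit rules of {H, S, V} → HV | Vc | c | cS | e | eVc | ee.
V: inherits non-unit rules of {V} → e | eVc.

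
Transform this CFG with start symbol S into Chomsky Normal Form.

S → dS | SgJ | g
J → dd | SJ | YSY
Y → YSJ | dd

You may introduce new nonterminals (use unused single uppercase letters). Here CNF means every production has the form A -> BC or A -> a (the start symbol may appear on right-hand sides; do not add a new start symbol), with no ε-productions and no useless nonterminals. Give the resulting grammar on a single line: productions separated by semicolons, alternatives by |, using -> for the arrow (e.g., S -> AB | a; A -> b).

S -> g | AS | SD; A -> d; B -> g; C -> SY; D -> BJ; E -> SJ; J -> AA | SJ | YC; Y -> AA | YE

No ε-productions.
No unit productions to eliminate.
TERM: introduce A -> d, B -> g and substitute in every rule of length ≥2.
BIN: J -> YSY becomes J -> YC, C -> SY; S -> SBJ becomes S -> SD, D -> BJ; Y -> YSJ becomes Y -> YE, E -> SJ.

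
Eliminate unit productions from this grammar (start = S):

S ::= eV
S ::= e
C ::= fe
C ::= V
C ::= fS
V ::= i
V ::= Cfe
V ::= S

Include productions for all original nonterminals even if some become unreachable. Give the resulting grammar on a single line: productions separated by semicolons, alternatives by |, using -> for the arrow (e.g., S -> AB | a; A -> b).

Unit productions: C->V, V->S.
Unit pairs (A ⇒* B via units): (C,S), (C,V), (V,S).
S: inherits non-unit rules of {S} → e | eV.
C: inherits non-unit rules of {C, S, V} → Cfe | e | eV | fS | fe | i.
V: inherits non-unit rules of {S, V} → Cfe | e | eV | i.

S -> e | eV; C -> e | i | eV | fS | fe | Cfe; V -> e | i | eV | Cfe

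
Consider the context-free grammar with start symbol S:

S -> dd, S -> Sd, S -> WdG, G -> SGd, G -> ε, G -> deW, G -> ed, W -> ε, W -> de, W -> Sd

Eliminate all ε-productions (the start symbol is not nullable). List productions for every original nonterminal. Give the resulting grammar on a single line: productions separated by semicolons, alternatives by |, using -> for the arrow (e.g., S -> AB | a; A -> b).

Nullable set: {G, W}.
S -> WdG: W, G nullable, giving Wd | WdG | d | dG.
Drop G -> ε.
G -> SGd: G nullable, giving SGd | Sd.
G -> deW: W nullable, giving de | deW.
Drop W -> ε.
Unchanged (no nullable symbols): S -> Sd; S -> dd; G -> ed; W -> Sd; W -> de.

S -> d | Sd | Wd | dG | dd | WdG; G -> Sd | de | ed | SGd | deW; W -> Sd | de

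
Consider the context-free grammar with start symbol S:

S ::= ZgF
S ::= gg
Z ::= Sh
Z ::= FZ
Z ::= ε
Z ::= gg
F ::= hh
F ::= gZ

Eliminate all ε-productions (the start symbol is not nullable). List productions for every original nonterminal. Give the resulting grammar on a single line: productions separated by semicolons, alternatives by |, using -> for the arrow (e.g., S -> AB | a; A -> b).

S -> gF | gg | ZgF; F -> g | gZ | hh; Z -> F | FZ | Sh | gg

Nullable set: {Z}.
S -> ZgF: Z nullable, giving ZgF | gF.
F -> gZ: Z nullable, giving g | gZ.
Drop Z -> ε.
Z -> FZ: Z nullable, giving F | FZ.
Unchanged (no nullable symbols): S -> gg; F -> hh; Z -> Sh; Z -> gg.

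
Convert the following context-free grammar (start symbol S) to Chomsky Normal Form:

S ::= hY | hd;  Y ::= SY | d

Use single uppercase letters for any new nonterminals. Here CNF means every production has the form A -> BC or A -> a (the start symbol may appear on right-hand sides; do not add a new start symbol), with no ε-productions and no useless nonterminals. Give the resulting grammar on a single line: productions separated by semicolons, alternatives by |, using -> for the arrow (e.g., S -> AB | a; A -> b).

S -> AB | AY; A -> h; B -> d; Y -> d | SY

No ε-productions.
No unit productions to eliminate.
TERM: introduce B -> d, A -> h and substitute in every rule of length ≥2.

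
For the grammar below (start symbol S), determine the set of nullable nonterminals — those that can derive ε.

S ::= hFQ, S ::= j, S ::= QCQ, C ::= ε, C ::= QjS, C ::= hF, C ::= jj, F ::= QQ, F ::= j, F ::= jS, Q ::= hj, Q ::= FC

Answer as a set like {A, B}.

Directly nullable (have an ε-rule): {C}.
Not nullable: F, Q, S — each has a terminal in every rule's right-hand side or depends on a non-nullable symbol.

{C}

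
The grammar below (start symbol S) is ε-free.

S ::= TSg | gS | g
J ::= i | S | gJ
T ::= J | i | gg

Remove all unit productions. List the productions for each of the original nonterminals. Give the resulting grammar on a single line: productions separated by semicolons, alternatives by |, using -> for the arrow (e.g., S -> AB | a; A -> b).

S -> g | gS | TSg; J -> g | i | gJ | gS | TSg; T -> g | i | gJ | gS | gg | TSg

Unit productions: J->S, T->J.
Unit pairs (A ⇒* B via units): (J,S), (T,J), (T,S).
S: inherits non-unit rules of {S} → TSg | g | gS.
J: inherits non-unit rules of {J, S} → TSg | g | gJ | gS | i.
T: inherits non-unit rules of {J, S, T} → TSg | g | gJ | gS | gg | i.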